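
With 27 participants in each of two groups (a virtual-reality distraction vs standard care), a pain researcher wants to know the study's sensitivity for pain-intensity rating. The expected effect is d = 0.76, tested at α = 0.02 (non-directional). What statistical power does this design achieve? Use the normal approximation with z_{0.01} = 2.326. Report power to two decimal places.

power ≈ 0.68

For two equal groups, power = Φ(d·√(n/2) − z_{α/2}).
d·√(n/2) = 0.76 × √(27/2) = 0.76 × 3.674 = 2.792.
z_β = 2.792 − 2.326 = 0.466.
Power = Φ(0.466) = 0.680.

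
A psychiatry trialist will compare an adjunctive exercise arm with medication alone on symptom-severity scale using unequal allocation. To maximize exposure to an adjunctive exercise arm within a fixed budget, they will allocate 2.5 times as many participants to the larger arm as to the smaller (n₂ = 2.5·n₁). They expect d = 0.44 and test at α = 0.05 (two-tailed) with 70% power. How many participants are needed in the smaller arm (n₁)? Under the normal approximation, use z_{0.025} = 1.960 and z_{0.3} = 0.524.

n₁ = 45

With allocation ratio k = n₂/n₁ = 2.5, Var(x̄₁−x̄₂) = σ²(1/n₁ + 1/(k·n₁)) = σ²·(k+1)/(k·n₁).
So n₁ = (1 + 1/k)·((z_{α/2} + z_β)/d)² = 1.400 × (2.484/0.44)².
n₁ = 1.400 × 31.87 = 44.6.
Round up: n₁ = 45, giving n₂ = ⌈2.5 × 45⌉ = ⌈112.5⌉ = 113.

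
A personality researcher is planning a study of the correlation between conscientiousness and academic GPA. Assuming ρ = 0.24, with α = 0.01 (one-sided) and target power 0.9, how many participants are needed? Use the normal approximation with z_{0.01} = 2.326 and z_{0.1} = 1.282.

n = 221

Fisher's z: C = ½·ln((1+r)/(1−r)) = ½·ln(1.6316) = 0.2448.
n = ((z_{α} + z_β)/C)² + 3.
(2.326 + 1.282) / 0.2448 = 3.608 / 0.2448 = 14.739.
n = 14.739² + 3 = 217.23 + 3 = 220.2.
Round up.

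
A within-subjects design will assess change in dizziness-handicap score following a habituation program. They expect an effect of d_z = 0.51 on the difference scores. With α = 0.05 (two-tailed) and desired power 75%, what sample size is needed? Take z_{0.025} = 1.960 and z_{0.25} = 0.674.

For a paired (one-sample on differences) test: n = ((z_{α/2} + z_β) / d)².
z_{α/2} + z_β = 1.960 + 0.674 = 2.634.
n = (2.634 / 0.51)² = 5.165² = 26.67.
Round up.

n = 27 pairs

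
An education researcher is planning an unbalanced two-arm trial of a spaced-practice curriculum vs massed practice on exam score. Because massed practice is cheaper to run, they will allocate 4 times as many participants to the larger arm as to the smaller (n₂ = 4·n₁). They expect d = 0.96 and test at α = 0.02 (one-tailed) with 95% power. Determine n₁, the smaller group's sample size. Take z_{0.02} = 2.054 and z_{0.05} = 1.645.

n₁ = 19

With allocation ratio k = n₂/n₁ = 4, Var(x̄₁−x̄₂) = σ²(1/n₁ + 1/(k·n₁)) = σ²·(k+1)/(k·n₁).
So n₁ = (1 + 1/k)·((z_{α} + z_β)/d)² = 1.250 × (3.699/0.96)².
n₁ = 1.250 × 14.85 = 18.6.
Round up: n₁ = 19, giving n₂ = 4 × 19 = 76.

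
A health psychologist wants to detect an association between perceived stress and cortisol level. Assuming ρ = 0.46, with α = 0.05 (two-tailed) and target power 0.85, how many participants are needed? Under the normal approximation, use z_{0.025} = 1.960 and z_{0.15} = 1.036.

n = 40

Fisher's z: C = ½·ln((1+r)/(1−r)) = ½·ln(2.7037) = 0.4973.
n = ((z_{α/2} + z_β)/C)² + 3.
(1.960 + 1.036) / 0.4973 = 2.996 / 0.4973 = 6.025.
n = 6.025² + 3 = 36.29 + 3 = 39.3.
Round up.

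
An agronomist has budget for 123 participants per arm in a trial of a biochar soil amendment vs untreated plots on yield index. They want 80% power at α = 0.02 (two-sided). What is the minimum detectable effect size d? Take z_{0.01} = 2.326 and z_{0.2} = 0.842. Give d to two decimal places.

d_min ≈ 0.40

For two independent groups of n = 123 each: d_min = (z_{α/2} + z_β)·√(2/n).
z-sum = 2.326 + 0.842 = 3.168.
d_min = 3.168 × √(2/123) = 3.168 × 0.1275 = 0.404.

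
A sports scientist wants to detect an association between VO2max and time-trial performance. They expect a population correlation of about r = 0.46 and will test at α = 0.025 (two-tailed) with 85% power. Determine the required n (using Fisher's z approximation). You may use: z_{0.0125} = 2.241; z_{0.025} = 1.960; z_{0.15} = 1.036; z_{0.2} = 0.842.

n = 47

Fisher's z: C = ½·ln((1+r)/(1−r)) = ½·ln(2.7037) = 0.4973.
n = ((z_{α/2} + z_β)/C)² + 3.
(2.241 + 1.036) / 0.4973 = 3.277 / 0.4973 = 6.590.
n = 6.590² + 3 = 43.42 + 3 = 46.4.
Round up.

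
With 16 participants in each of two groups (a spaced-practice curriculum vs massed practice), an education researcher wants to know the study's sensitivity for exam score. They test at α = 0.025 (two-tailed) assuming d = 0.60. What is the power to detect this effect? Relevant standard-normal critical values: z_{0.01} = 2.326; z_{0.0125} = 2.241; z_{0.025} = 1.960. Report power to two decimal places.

power ≈ 0.29

For two equal groups, power = Φ(d·√(n/2) − z_{α/2}).
d·√(n/2) = 0.60 × √(16/2) = 0.60 × 2.828 = 1.697.
z_β = 1.697 − 2.241 = -0.544.
Power = Φ(-0.544) = 0.293.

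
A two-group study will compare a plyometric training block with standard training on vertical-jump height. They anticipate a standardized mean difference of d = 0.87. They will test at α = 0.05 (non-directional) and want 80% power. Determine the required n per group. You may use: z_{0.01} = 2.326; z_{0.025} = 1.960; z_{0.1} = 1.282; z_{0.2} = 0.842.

For two independent groups with equal n: n = 2·((z_{α/2} + z_β) / d)².
z_{α/2} + z_β = 1.960 + 0.842 = 2.802.
n = 2 × (2.802 / 0.87)² = 2 × 3.221² = 2 × 10.37 = 20.7.
Round up to the next whole participant.

n = 21 per group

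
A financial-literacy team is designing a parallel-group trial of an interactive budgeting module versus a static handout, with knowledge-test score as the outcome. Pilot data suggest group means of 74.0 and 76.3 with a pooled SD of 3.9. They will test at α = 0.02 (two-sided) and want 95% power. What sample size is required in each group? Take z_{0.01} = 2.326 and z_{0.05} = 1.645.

n = 91 per group

Cohen's d = |M₁ − M₂| / SD_pooled = |74.0 − 76.3| / 3.9 = 2.3 / 3.9 = 0.590.
For two independent groups with equal n: n = 2·((z_{α/2} + z_β) / d)².
z_{α/2} + z_β = 2.326 + 1.645 = 3.971.
n = 2 × (3.971 / 0.590)² = 2 × 6.731² = 2 × 45.30 = 90.6.
Round up to the next whole participant.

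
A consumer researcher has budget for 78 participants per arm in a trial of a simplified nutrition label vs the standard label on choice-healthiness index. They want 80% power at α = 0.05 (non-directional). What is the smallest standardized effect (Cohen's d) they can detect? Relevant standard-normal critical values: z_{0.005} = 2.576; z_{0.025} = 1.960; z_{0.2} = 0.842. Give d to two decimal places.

For two independent groups of n = 78 each: d_min = (z_{α/2} + z_β)·√(2/n).
z-sum = 1.960 + 0.842 = 2.802.
d_min = 2.802 × √(2/78) = 2.802 × 0.1601 = 0.449.

d_min ≈ 0.45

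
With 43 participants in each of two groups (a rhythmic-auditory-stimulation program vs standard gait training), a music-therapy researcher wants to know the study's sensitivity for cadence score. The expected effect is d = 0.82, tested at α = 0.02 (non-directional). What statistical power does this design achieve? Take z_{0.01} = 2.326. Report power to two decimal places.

power ≈ 0.93

For two equal groups, power = Φ(d·√(n/2) − z_{α/2}).
d·√(n/2) = 0.82 × √(43/2) = 0.82 × 4.637 = 3.802.
z_β = 3.802 − 2.326 = 1.476.
Power = Φ(1.476) = 0.930.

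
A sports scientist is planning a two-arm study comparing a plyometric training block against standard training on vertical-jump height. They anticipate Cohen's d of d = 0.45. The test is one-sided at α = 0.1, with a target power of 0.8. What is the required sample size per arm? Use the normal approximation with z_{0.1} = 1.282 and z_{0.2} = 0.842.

For two independent groups with equal n: n = 2·((z_{α} + z_β) / d)².
z_{α} + z_β = 1.282 + 0.842 = 2.124.
n = 2 × (2.124 / 0.45)² = 2 × 4.720² = 2 × 22.28 = 44.6.
Round up to the next whole participant.

n = 45 per group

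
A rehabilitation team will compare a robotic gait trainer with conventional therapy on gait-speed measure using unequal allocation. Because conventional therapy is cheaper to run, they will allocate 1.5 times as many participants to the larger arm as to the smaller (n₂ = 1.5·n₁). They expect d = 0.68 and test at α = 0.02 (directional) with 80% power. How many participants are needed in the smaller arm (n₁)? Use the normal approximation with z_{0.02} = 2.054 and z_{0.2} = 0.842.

n₁ = 31

With allocation ratio k = n₂/n₁ = 1.5, Var(x̄₁−x̄₂) = σ²(1/n₁ + 1/(k·n₁)) = σ²·(k+1)/(k·n₁).
So n₁ = (1 + 1/k)·((z_{α} + z_β)/d)² = 1.667 × (2.896/0.68)².
n₁ = 1.667 × 18.14 = 30.2.
Round up: n₁ = 31, giving n₂ = ⌈1.5 × 31⌉ = ⌈46.5⌉ = 47.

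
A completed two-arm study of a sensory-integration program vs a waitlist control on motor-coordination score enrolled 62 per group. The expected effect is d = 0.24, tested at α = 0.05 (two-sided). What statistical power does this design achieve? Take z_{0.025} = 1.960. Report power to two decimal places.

For two equal groups, power = Φ(d·√(n/2) − z_{α/2}).
d·√(n/2) = 0.24 × √(62/2) = 0.24 × 5.568 = 1.336.
z_β = 1.336 − 1.960 = -0.624.
Power = Φ(-0.624) = 0.266.

power ≈ 0.27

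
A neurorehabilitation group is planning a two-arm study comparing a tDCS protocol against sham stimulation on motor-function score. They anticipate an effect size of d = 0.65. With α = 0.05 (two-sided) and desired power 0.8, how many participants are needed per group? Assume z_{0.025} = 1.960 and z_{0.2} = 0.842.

For two independent groups with equal n: n = 2·((z_{α/2} + z_β) / d)².
z_{α/2} + z_β = 1.960 + 0.842 = 2.802.
n = 2 × (2.802 / 0.65)² = 2 × 4.311² = 2 × 18.58 = 37.2.
Round up to the next whole participant.

n = 38 per group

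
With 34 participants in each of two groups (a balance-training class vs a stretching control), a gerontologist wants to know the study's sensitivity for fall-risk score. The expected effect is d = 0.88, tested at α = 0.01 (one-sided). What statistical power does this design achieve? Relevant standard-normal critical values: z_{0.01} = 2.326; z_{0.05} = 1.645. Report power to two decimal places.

For two equal groups, power = Φ(d·√(n/2) − z_{α}).
d·√(n/2) = 0.88 × √(34/2) = 0.88 × 4.123 = 3.628.
z_β = 3.628 − 2.326 = 1.302.
Power = Φ(1.302) = 0.904.

power ≈ 0.90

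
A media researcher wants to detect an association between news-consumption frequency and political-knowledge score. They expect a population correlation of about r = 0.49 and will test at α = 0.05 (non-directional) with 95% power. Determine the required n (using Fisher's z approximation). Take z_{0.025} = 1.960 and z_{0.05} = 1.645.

Fisher's z: C = ½·ln((1+r)/(1−r)) = ½·ln(2.9216) = 0.5361.
n = ((z_{α/2} + z_β)/C)² + 3.
(1.960 + 1.645) / 0.5361 = 3.605 / 0.5361 = 6.724.
n = 6.724² + 3 = 45.22 + 3 = 48.2.
Round up.

n = 49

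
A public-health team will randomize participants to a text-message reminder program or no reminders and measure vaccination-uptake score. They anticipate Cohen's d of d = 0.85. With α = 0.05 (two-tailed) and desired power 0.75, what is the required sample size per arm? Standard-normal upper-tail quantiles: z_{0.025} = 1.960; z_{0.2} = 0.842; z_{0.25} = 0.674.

For two independent groups with equal n: n = 2·((z_{α/2} + z_β) / d)².
z_{α/2} + z_β = 1.960 + 0.674 = 2.634.
n = 2 × (2.634 / 0.85)² = 2 × 3.099² = 2 × 9.60 = 19.2.
Round up to the next whole participant.

n = 20 per group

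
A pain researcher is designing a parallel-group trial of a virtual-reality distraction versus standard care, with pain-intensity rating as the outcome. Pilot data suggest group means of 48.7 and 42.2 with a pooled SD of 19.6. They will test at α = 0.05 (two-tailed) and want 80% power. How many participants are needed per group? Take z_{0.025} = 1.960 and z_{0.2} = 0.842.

Cohen's d = |M₁ − M₂| / SD_pooled = |48.7 − 42.2| / 19.6 = 6.5 / 19.6 = 0.332.
For two independent groups with equal n: n = 2·((z_{α/2} + z_β) / d)².
z_{α/2} + z_β = 1.960 + 0.842 = 2.802.
n = 2 × (2.802 / 0.332)² = 2 × 8.440² = 2 × 71.23 = 142.5.
Round up to the next whole participant.

n = 143 per group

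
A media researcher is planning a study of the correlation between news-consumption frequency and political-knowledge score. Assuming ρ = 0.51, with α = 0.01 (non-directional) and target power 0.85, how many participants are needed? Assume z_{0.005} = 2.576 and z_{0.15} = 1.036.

n = 45

Fisher's z: C = ½·ln((1+r)/(1−r)) = ½·ln(3.0816) = 0.5627.
n = ((z_{α/2} + z_β)/C)² + 3.
(2.576 + 1.036) / 0.5627 = 3.612 / 0.5627 = 6.419.
n = 6.419² + 3 = 41.20 + 3 = 44.2.
Round up.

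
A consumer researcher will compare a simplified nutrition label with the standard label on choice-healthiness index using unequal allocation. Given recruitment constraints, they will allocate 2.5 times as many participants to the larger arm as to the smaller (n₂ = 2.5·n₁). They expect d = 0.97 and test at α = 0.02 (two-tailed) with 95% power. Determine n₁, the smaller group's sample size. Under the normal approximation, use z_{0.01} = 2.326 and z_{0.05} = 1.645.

n₁ = 24

With allocation ratio k = n₂/n₁ = 2.5, Var(x̄₁−x̄₂) = σ²(1/n₁ + 1/(k·n₁)) = σ²·(k+1)/(k·n₁).
So n₁ = (1 + 1/k)·((z_{α/2} + z_β)/d)² = 1.400 × (3.971/0.97)².
n₁ = 1.400 × 16.76 = 23.5.
Round up: n₁ = 24, giving n₂ = 2.5 × 24 = 60.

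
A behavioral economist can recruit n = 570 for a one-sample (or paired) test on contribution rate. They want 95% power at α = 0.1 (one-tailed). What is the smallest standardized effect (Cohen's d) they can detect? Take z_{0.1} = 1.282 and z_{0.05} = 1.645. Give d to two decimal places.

d_min ≈ 0.12

For a single sample (or paired design) of n = 570: d_min = (z_{α} + z_β)/√n.
z-sum = 1.282 + 1.645 = 2.927.
d_min = 2.927 / √570 = 2.927 / 23.875 = 0.123.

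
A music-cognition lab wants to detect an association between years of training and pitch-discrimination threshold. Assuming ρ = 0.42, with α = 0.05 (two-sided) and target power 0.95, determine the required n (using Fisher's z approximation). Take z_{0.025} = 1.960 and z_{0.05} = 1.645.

Fisher's z: C = ½·ln((1+r)/(1−r)) = ½·ln(2.4483) = 0.4477.
n = ((z_{α/2} + z_β)/C)² + 3.
(1.960 + 1.645) / 0.4477 = 3.605 / 0.4477 = 8.052.
n = 8.052² + 3 = 64.84 + 3 = 67.8.
Round up.

n = 68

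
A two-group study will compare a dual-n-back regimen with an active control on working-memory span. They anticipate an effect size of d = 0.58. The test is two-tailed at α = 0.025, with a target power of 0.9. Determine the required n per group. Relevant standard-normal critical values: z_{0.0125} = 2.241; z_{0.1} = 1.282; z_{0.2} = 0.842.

n = 74 per group

For two independent groups with equal n: n = 2·((z_{α/2} + z_β) / d)².
z_{α/2} + z_β = 2.241 + 1.282 = 3.523.
n = 2 × (3.523 / 0.58)² = 2 × 6.074² = 2 × 36.90 = 73.8.
Round up to the next whole participant.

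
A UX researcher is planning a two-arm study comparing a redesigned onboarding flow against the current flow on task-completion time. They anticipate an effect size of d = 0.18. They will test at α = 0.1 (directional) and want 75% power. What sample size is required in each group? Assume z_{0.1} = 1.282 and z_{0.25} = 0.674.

n = 237 per group

For two independent groups with equal n: n = 2·((z_{α} + z_β) / d)².
z_{α} + z_β = 1.282 + 0.674 = 1.956.
n = 2 × (1.956 / 0.18)² = 2 × 10.867² = 2 × 118.08 = 236.2.
Round up to the next whole participant.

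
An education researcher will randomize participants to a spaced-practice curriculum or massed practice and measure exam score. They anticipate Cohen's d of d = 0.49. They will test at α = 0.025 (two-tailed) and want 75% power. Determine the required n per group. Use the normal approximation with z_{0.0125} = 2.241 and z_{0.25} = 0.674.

n = 71 per group

For two independent groups with equal n: n = 2·((z_{α/2} + z_β) / d)².
z_{α/2} + z_β = 2.241 + 0.674 = 2.915.
n = 2 × (2.915 / 0.49)² = 2 × 5.949² = 2 × 35.39 = 70.8.
Round up to the next whole participant.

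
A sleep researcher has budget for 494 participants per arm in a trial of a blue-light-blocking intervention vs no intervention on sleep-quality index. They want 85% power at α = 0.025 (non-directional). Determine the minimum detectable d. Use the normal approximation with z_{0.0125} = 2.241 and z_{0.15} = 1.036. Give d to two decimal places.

For two independent groups of n = 494 each: d_min = (z_{α/2} + z_β)·√(2/n).
z-sum = 2.241 + 1.036 = 3.277.
d_min = 3.277 × √(2/494) = 3.277 × 0.0636 = 0.209.

d_min ≈ 0.21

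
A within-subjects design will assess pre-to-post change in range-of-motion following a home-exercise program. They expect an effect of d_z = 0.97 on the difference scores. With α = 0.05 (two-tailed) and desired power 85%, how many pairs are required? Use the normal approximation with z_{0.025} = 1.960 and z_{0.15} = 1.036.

n = 10 pairs

For a paired (one-sample on differences) test: n = ((z_{α/2} + z_β) / d)².
z_{α/2} + z_β = 1.960 + 1.036 = 2.996.
n = (2.996 / 0.97)² = 3.089² = 9.54.
Round up.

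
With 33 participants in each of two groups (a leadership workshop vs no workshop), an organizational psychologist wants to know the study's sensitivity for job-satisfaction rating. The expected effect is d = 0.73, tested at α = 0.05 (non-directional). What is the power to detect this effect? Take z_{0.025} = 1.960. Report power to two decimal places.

For two equal groups, power = Φ(d·√(n/2) − z_{α/2}).
d·√(n/2) = 0.73 × √(33/2) = 0.73 × 4.062 = 2.965.
z_β = 2.965 − 1.960 = 1.005.
Power = Φ(1.005) = 0.843.

power ≈ 0.84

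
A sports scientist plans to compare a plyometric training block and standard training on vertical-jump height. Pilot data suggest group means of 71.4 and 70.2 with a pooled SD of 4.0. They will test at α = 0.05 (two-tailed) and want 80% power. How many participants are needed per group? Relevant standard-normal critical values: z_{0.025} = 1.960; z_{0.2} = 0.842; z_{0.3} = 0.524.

Cohen's d = |M₁ − M₂| / SD_pooled = |71.4 − 70.2| / 4.0 = 1.2 / 4.0 = 0.300.
For two independent groups with equal n: n = 2·((z_{α/2} + z_β) / d)².
z_{α/2} + z_β = 1.960 + 0.842 = 2.802.
n = 2 × (2.802 / 0.300)² = 2 × 9.340² = 2 × 87.24 = 174.5.
Round up to the next whole participant.

n = 175 per group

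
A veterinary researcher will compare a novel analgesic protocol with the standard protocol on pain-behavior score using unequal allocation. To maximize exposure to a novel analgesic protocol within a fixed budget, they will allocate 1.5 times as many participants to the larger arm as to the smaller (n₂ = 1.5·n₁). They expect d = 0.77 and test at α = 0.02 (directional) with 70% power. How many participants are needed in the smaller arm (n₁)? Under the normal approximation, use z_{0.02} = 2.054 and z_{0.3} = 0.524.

With allocation ratio k = n₂/n₁ = 1.5, Var(x̄₁−x̄₂) = σ²(1/n₁ + 1/(k·n₁)) = σ²·(k+1)/(k·n₁).
So n₁ = (1 + 1/k)·((z_{α} + z_β)/d)² = 1.667 × (2.578/0.77)².
n₁ = 1.667 × 11.21 = 18.7.
Round up: n₁ = 19, giving n₂ = ⌈1.5 × 19⌉ = ⌈28.5⌉ = 29.

n₁ = 19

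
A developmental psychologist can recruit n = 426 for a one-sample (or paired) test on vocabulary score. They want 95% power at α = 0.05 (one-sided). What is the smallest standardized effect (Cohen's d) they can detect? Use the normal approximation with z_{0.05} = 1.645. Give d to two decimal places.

For a single sample (or paired design) of n = 426: d_min = (z_{α} + z_β)/√n.
z-sum = 1.645 + 1.645 = 3.290.
d_min = 3.290 / √426 = 3.290 / 20.640 = 0.159.

d_min ≈ 0.16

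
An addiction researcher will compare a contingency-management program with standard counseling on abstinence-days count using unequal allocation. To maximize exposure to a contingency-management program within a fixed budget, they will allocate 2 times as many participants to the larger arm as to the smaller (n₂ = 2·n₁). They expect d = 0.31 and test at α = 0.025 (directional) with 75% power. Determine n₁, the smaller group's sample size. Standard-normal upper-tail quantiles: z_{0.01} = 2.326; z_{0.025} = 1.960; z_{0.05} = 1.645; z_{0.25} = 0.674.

n₁ = 109

With allocation ratio k = n₂/n₁ = 2, Var(x̄₁−x̄₂) = σ²(1/n₁ + 1/(k·n₁)) = σ²·(k+1)/(k·n₁).
So n₁ = (1 + 1/k)·((z_{α} + z_β)/d)² = 1.500 × (2.634/0.31)².
n₁ = 1.500 × 72.20 = 108.3.
Round up: n₁ = 109, giving n₂ = 2 × 109 = 218.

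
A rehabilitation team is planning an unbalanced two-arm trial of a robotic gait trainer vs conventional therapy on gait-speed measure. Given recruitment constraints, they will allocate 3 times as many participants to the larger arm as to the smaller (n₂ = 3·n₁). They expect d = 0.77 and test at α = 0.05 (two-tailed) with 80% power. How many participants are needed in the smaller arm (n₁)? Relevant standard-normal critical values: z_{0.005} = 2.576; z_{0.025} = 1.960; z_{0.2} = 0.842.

With allocation ratio k = n₂/n₁ = 3, Var(x̄₁−x̄₂) = σ²(1/n₁ + 1/(k·n₁)) = σ²·(k+1)/(k·n₁).
So n₁ = (1 + 1/k)·((z_{α/2} + z_β)/d)² = 1.333 × (2.802/0.77)².
n₁ = 1.333 × 13.24 = 17.7.
Round up: n₁ = 18, giving n₂ = 3 × 18 = 54.

n₁ = 18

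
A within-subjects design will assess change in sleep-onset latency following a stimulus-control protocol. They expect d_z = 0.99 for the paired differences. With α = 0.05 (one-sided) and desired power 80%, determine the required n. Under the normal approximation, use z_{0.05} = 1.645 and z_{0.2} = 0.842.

n = 7 pairs

For a paired (one-sample on differences) test: n = ((z_{α} + z_β) / d)².
z_{α} + z_β = 1.645 + 0.842 = 2.487.
n = (2.487 / 0.99)² = 2.512² = 6.31.
Round up.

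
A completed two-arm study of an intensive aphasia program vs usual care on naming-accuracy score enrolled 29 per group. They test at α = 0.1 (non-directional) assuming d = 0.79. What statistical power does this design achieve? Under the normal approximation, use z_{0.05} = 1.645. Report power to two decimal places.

power ≈ 0.91

For two equal groups, power = Φ(d·√(n/2) − z_{α/2}).
d·√(n/2) = 0.79 × √(29/2) = 0.79 × 3.808 = 3.008.
z_β = 3.008 − 1.645 = 1.363.
Power = Φ(1.363) = 0.914.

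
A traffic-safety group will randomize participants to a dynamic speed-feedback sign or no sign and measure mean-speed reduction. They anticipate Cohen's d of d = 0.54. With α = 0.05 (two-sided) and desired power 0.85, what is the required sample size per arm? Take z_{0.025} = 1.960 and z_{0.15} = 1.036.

n = 62 per group

For two independent groups with equal n: n = 2·((z_{α/2} + z_β) / d)².
z_{α/2} + z_β = 1.960 + 1.036 = 2.996.
n = 2 × (2.996 / 0.54)² = 2 × 5.548² = 2 × 30.78 = 61.6.
Round up to the next whole participant.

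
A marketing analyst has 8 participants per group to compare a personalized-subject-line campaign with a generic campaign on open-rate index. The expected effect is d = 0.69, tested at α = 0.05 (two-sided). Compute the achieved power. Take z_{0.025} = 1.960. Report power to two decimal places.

For two equal groups, power = Φ(d·√(n/2) − z_{α/2}).
d·√(n/2) = 0.69 × √(8/2) = 0.69 × 2.000 = 1.380.
z_β = 1.380 − 1.960 = -0.580.
Power = Φ(-0.580) = 0.281.

power ≈ 0.28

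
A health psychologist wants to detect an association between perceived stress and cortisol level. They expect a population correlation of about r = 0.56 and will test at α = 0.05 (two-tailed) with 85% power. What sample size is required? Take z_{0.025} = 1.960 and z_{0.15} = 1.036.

Fisher's z: C = ½·ln((1+r)/(1−r)) = ½·ln(3.5455) = 0.6328.
n = ((z_{α/2} + z_β)/C)² + 3.
(1.960 + 1.036) / 0.6328 = 2.996 / 0.6328 = 4.735.
n = 4.735² + 3 = 22.42 + 3 = 25.4.
Round up.

n = 26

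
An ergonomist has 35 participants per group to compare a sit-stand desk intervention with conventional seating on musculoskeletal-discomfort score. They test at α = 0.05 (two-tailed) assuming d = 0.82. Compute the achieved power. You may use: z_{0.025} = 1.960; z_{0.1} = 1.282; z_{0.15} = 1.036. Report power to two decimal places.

power ≈ 0.93

For two equal groups, power = Φ(d·√(n/2) − z_{α/2}).
d·√(n/2) = 0.82 × √(35/2) = 0.82 × 4.183 = 3.430.
z_β = 3.430 − 1.960 = 1.470.
Power = Φ(1.470) = 0.929.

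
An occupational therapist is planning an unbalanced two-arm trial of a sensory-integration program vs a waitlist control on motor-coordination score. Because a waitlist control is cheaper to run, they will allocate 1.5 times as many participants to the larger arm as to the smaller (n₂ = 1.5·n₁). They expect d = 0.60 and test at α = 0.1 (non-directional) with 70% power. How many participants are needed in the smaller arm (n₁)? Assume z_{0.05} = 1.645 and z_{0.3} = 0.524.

With allocation ratio k = n₂/n₁ = 1.5, Var(x̄₁−x̄₂) = σ²(1/n₁ + 1/(k·n₁)) = σ²·(k+1)/(k·n₁).
So n₁ = (1 + 1/k)·((z_{α/2} + z_β)/d)² = 1.667 × (2.169/0.60)².
n₁ = 1.667 × 13.07 = 21.8.
Round up: n₁ = 22, giving n₂ = 1.5 × 22 = 33.

n₁ = 22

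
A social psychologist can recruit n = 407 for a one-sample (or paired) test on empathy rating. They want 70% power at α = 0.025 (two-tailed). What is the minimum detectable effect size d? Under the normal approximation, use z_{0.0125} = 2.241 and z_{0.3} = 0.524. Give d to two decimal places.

d_min ≈ 0.14

For a single sample (or paired design) of n = 407: d_min = (z_{α/2} + z_β)/√n.
z-sum = 2.241 + 0.524 = 2.765.
d_min = 2.765 / √407 = 2.765 / 20.174 = 0.137.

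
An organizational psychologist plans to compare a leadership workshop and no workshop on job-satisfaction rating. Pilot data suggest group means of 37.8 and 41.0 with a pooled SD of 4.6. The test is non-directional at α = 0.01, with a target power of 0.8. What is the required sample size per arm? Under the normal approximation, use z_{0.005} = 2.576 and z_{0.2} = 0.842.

Cohen's d = |M₁ − M₂| / SD_pooled = |37.8 − 41.0| / 4.6 = 3.2 / 4.6 = 0.696.
For two independent groups with equal n: n = 2·((z_{α/2} + z_β) / d)².
z_{α/2} + z_β = 2.576 + 0.842 = 3.418.
n = 2 × (3.418 / 0.696)² = 2 × 4.911² = 2 × 24.12 = 48.2.
Round up to the next whole participant.

n = 49 per group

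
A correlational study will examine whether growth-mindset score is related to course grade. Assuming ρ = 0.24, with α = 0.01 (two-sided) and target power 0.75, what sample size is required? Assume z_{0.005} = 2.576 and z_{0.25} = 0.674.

n = 180

Fisher's z: C = ½·ln((1+r)/(1−r)) = ½·ln(1.6316) = 0.2448.
n = ((z_{α/2} + z_β)/C)² + 3.
(2.576 + 0.674) / 0.2448 = 3.250 / 0.2448 = 13.276.
n = 13.276² + 3 = 176.26 + 3 = 179.3.
Round up.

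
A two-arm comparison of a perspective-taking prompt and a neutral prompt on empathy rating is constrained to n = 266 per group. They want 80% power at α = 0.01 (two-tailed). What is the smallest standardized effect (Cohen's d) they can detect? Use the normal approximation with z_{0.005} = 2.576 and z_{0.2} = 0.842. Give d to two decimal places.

For two independent groups of n = 266 each: d_min = (z_{α/2} + z_β)·√(2/n).
z-sum = 2.576 + 0.842 = 3.418.
d_min = 3.418 × √(2/266) = 3.418 × 0.0867 = 0.296.

d_min ≈ 0.30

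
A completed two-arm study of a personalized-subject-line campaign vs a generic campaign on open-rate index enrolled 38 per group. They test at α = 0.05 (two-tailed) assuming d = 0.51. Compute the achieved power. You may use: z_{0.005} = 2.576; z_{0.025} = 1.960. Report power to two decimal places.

For two equal groups, power = Φ(d·√(n/2) − z_{α/2}).
d·√(n/2) = 0.51 × √(38/2) = 0.51 × 4.359 = 2.223.
z_β = 2.223 − 1.960 = 0.263.
Power = Φ(0.263) = 0.604.

power ≈ 0.60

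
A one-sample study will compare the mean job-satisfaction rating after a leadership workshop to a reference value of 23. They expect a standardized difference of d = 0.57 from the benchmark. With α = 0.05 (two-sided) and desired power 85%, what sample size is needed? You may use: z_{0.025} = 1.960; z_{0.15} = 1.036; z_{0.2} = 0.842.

For a one-sample test: n = ((z_{α/2} + z_β) / d)².
z_{α/2} + z_β = 1.960 + 1.036 = 2.996.
n = (2.996 / 0.57)² = 5.256² = 27.63.
Round up.

n = 28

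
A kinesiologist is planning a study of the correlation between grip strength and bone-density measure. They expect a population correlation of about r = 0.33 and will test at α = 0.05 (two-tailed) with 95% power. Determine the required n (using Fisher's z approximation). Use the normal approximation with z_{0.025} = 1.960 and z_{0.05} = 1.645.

n = 114

Fisher's z: C = ½·ln((1+r)/(1−r)) = ½·ln(1.9851) = 0.3428.
n = ((z_{α/2} + z_β)/C)² + 3.
(1.960 + 1.645) / 0.3428 = 3.605 / 0.3428 = 10.516.
n = 10.516² + 3 = 110.59 + 3 = 113.6.
Round up.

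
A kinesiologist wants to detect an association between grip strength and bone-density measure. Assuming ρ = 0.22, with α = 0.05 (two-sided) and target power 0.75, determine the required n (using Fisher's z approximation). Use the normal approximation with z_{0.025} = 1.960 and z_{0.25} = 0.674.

n = 142

Fisher's z: C = ½·ln((1+r)/(1−r)) = ½·ln(1.5641) = 0.2237.
n = ((z_{α/2} + z_β)/C)² + 3.
(1.960 + 0.674) / 0.2237 = 2.634 / 0.2237 = 11.775.
n = 11.775² + 3 = 138.64 + 3 = 141.6.
Round up.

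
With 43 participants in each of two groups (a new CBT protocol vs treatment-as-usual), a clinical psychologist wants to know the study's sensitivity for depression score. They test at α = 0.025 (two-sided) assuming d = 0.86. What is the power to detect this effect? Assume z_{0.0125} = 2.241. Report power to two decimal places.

For two equal groups, power = Φ(d·√(n/2) − z_{α/2}).
d·√(n/2) = 0.86 × √(43/2) = 0.86 × 4.637 = 3.988.
z_β = 3.988 − 2.241 = 1.747.
Power = Φ(1.747) = 0.960.

power ≈ 0.96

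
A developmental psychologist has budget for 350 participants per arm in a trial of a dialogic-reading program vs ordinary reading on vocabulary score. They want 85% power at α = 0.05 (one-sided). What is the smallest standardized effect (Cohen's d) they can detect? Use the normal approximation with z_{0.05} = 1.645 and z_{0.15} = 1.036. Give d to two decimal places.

d_min ≈ 0.20

For two independent groups of n = 350 each: d_min = (z_{α} + z_β)·√(2/n).
z-sum = 1.645 + 1.036 = 2.681.
d_min = 2.681 × √(2/350) = 2.681 × 0.0756 = 0.203.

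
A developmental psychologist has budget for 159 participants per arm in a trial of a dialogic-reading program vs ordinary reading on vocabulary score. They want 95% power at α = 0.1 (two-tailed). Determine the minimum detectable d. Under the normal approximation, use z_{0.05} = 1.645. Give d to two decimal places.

d_min ≈ 0.37

For two independent groups of n = 159 each: d_min = (z_{α/2} + z_β)·√(2/n).
z-sum = 1.645 + 1.645 = 3.290.
d_min = 3.290 × √(2/159) = 3.290 × 0.1122 = 0.369.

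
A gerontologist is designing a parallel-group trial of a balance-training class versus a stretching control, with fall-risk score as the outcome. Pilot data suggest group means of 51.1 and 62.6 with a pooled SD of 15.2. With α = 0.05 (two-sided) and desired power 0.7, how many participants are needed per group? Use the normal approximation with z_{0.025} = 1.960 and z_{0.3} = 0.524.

Cohen's d = |M₁ − M₂| / SD_pooled = |51.1 − 62.6| / 15.2 = 11.5 / 15.2 = 0.757.
For two independent groups with equal n: n = 2·((z_{α/2} + z_β) / d)².
z_{α/2} + z_β = 1.960 + 0.524 = 2.484.
n = 2 × (2.484 / 0.757)² = 2 × 3.281² = 2 × 10.77 = 21.5.
Round up to the next whole participant.

n = 22 per group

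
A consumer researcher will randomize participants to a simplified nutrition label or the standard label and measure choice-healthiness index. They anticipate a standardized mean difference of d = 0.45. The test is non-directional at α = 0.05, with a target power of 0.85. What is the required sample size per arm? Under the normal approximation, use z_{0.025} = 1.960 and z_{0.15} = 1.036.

For two independent groups with equal n: n = 2·((z_{α/2} + z_β) / d)².
z_{α/2} + z_β = 1.960 + 1.036 = 2.996.
n = 2 × (2.996 / 0.45)² = 2 × 6.658² = 2 × 44.33 = 88.7.
Round up to the next whole participant.

n = 89 per group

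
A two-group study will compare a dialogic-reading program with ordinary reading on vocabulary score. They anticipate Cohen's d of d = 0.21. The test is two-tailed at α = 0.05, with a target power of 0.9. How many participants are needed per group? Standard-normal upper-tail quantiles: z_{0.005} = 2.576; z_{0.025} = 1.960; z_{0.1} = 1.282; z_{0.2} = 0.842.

For two independent groups with equal n: n = 2·((z_{α/2} + z_β) / d)².
z_{α/2} + z_β = 1.960 + 1.282 = 3.242.
n = 2 × (3.242 / 0.21)² = 2 × 15.438² = 2 × 238.33 = 476.7.
Round up to the next whole participant.

n = 477 per group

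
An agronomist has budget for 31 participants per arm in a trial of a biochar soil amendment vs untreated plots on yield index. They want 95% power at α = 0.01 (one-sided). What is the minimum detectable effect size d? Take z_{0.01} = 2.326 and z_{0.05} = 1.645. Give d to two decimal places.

For two independent groups of n = 31 each: d_min = (z_{α} + z_β)·√(2/n).
z-sum = 2.326 + 1.645 = 3.971.
d_min = 3.971 × √(2/31) = 3.971 × 0.2540 = 1.009.

d_min ≈ 1.01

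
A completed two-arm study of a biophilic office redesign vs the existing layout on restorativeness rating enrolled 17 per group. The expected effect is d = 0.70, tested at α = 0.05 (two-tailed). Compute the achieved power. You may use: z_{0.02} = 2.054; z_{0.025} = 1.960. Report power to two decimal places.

For two equal groups, power = Φ(d·√(n/2) − z_{α/2}).
d·√(n/2) = 0.70 × √(17/2) = 0.70 × 2.915 = 2.041.
z_β = 2.041 − 1.960 = 0.081.
Power = Φ(0.081) = 0.532.

power ≈ 0.53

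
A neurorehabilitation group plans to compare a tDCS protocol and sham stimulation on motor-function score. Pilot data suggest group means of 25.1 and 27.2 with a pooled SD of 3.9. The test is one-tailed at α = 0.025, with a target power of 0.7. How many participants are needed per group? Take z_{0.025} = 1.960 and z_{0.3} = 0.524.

n = 43 per group

Cohen's d = |M₁ − M₂| / SD_pooled = |25.1 − 27.2| / 3.9 = 2.1 / 3.9 = 0.538.
For two independent groups with equal n: n = 2·((z_{α} + z_β) / d)².
z_{α} + z_β = 1.960 + 0.524 = 2.484.
n = 2 × (2.484 / 0.538)² = 2 × 4.617² = 2 × 21.32 = 42.6.
Round up to the next whole participant.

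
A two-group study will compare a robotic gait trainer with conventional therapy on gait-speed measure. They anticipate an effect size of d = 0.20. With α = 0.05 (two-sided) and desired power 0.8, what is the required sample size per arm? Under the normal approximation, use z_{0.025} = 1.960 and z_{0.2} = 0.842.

For two independent groups with equal n: n = 2·((z_{α/2} + z_β) / d)².
z_{α/2} + z_β = 1.960 + 0.842 = 2.802.
n = 2 × (2.802 / 0.20)² = 2 × 14.010² = 2 × 196.28 = 392.6.
Round up to the next whole participant.

n = 393 per group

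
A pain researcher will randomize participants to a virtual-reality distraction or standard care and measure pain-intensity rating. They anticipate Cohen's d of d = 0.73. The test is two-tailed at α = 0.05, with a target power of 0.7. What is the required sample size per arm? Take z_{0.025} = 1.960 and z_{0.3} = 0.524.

For two independent groups with equal n: n = 2·((z_{α/2} + z_β) / d)².
z_{α/2} + z_β = 1.960 + 0.524 = 2.484.
n = 2 × (2.484 / 0.73)² = 2 × 3.403² = 2 × 11.58 = 23.2.
Round up to the next whole participant.

n = 24 per group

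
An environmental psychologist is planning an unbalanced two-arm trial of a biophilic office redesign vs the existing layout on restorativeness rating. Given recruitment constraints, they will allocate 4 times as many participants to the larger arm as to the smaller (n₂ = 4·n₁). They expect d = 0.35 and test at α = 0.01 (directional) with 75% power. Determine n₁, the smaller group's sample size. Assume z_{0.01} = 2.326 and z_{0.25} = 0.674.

With allocation ratio k = n₂/n₁ = 4, Var(x̄₁−x̄₂) = σ²(1/n₁ + 1/(k·n₁)) = σ²·(k+1)/(k·n₁).
So n₁ = (1 + 1/k)·((z_{α} + z_β)/d)² = 1.250 × (3.000/0.35)².
n₁ = 1.250 × 73.47 = 91.8.
Round up: n₁ = 92, giving n₂ = 4 × 92 = 368.

n₁ = 92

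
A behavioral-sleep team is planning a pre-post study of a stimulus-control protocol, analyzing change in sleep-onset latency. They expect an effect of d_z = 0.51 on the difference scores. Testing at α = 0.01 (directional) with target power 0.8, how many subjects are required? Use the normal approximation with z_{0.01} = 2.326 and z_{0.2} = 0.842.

For a paired (one-sample on differences) test: n = ((z_{α} + z_β) / d)².
z_{α} + z_β = 2.326 + 0.842 = 3.168.
n = (3.168 / 0.51)² = 6.212² = 38.59.
Round up.

n = 39 pairs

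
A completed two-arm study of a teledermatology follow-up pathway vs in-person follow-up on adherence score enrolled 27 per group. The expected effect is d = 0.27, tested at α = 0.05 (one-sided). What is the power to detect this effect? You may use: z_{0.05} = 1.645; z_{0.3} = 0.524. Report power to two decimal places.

power ≈ 0.26

For two equal groups, power = Φ(d·√(n/2) − z_{α}).
d·√(n/2) = 0.27 × √(27/2) = 0.27 × 3.674 = 0.992.
z_β = 0.992 − 1.645 = -0.653.
Power = Φ(-0.653) = 0.257.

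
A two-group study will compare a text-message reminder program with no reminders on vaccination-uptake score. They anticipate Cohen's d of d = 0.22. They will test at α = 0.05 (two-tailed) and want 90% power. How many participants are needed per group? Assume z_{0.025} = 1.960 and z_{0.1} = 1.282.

For two independent groups with equal n: n = 2·((z_{α/2} + z_β) / d)².
z_{α/2} + z_β = 1.960 + 1.282 = 3.242.
n = 2 × (3.242 / 0.22)² = 2 × 14.736² = 2 × 217.16 = 434.3.
Round up to the next whole participant.

n = 435 per group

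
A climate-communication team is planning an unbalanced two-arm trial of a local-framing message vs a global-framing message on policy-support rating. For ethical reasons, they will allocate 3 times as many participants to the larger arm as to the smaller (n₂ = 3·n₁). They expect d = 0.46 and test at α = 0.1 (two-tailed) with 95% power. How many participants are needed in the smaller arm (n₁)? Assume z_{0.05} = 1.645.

With allocation ratio k = n₂/n₁ = 3, Var(x̄₁−x̄₂) = σ²(1/n₁ + 1/(k·n₁)) = σ²·(k+1)/(k·n₁).
So n₁ = (1 + 1/k)·((z_{α/2} + z_β)/d)² = 1.333 × (3.290/0.46)².
n₁ = 1.333 × 51.15 = 68.2.
Round up: n₁ = 69, giving n₂ = 3 × 69 = 207.

n₁ = 69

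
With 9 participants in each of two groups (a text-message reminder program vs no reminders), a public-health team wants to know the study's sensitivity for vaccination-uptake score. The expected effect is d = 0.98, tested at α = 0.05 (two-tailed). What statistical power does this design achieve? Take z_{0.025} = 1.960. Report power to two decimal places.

For two equal groups, power = Φ(d·√(n/2) − z_{α/2}).
d·√(n/2) = 0.98 × √(9/2) = 0.98 × 2.121 = 2.079.
z_β = 2.079 − 1.960 = 0.119.
Power = Φ(0.119) = 0.547.

power ≈ 0.55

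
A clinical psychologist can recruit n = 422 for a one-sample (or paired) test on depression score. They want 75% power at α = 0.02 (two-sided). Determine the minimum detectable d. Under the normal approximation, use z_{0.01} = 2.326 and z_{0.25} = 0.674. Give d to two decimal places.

d_min ≈ 0.15

For a single sample (or paired design) of n = 422: d_min = (z_{α/2} + z_β)/√n.
z-sum = 2.326 + 0.674 = 3.000.
d_min = 3.000 / √422 = 3.000 / 20.543 = 0.146.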